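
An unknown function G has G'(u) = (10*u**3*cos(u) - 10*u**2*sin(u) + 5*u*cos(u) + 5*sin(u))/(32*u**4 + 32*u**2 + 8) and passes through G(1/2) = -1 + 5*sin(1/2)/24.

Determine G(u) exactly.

Any candidate G(u) must reproduce the stated G'(u) exactly.
A general antiderivative is 5*u*sin(u)/(4*(4*u**2 + 2)) + C.
The condition gives C = -1 + 5*sin(1/2)/24 - (5*sin(1/2)/24) = -1.
So G(u) = (-16*u**2 + 5*u*sin(u) - 8)/(8*(2*u**2 + 1)).
Check: d/du[(-16*u**2 + 5*u*sin(u) - 8)/(8*(2*u**2 + 1))] = (10*u**3*cos(u) - 10*u**2*sin(u) + 5*u*cos(u) + 5*sin(u))/(32*u**4 + 32*u**2 + 8) = G'(u).

G(u) = (-16*u**2 + 5*u*sin(u) - 8)/(8*(2*u**2 + 1))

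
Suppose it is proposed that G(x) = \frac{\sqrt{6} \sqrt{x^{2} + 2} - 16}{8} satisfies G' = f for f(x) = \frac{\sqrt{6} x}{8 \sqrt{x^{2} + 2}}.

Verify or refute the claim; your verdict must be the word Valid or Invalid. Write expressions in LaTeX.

d/dx[G] = \frac{\sqrt{6} x}{8 \sqrt{x^{2} + 2}}
This equals f(x) exactly, so the claim holds.

Valid. The derivative of G reproduces f.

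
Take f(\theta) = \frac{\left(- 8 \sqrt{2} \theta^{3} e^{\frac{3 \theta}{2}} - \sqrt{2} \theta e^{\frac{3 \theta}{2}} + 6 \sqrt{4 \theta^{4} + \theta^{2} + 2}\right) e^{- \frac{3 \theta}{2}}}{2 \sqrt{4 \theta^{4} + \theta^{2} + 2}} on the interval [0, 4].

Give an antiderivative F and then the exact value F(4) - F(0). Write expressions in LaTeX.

Check any antiderivative F(\theta) by computing F'(\theta) and comparing it with f(\theta).
F(\theta) = - \sqrt{2 \theta^{4} + \frac{\theta^{2}}{2} + 1} - 2 e^{- \frac{3 \theta}{2}} is an antiderivative of f.
Check: d/d\theta[- \sqrt{2 \theta^{4} + \frac{\theta^{2}}{2} + 1} - 2 e^{- \frac{3 \theta}{2}}] = \frac{\left(- 8 \sqrt{2} \theta^{3} e^{\frac{3 \theta}{2}} - \sqrt{2} \theta e^{\frac{3 \theta}{2}} + 6 \sqrt{4 \theta^{4} + \theta^{2} + 2}\right) e^{- \frac{3 \theta}{2}}}{2 \sqrt{4 \theta^{4} + \theta^{2} + 2}} = f(\theta).
F(4) = - \sqrt{521} - \frac{2}{e^{6}}; F(0) = -3.
Integral = F(4) - F(0) = - \sqrt{521} - \frac{2}{e^{6}} + 3.

Antiderivative: F(\theta) = - \sqrt{2 \theta^{4} + \frac{\theta^{2}}{2} + 1} - 2 e^{- \frac{3 \theta}{2}}; value = - \sqrt{521} - \frac{2}{e^{6}} + 3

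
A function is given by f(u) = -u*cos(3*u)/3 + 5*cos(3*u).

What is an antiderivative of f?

Integrate term by term and add the pieces.
Check: d/du[-u*sin(3*u)/9 + 5*sin(3*u)/3 - cos(3*u)/27] = -u*cos(3*u)/3 + 5*cos(3*u) = f(u).

An antiderivative is F(u) = -u*sin(3*u)/9 + 5*sin(3*u)/3 - cos(3*u)/27.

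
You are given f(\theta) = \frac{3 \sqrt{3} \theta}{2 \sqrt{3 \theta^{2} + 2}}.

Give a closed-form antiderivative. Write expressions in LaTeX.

An antiderivative is F(\theta) = \frac{3 \sqrt{\theta^{2} + \frac{2}{3}}}{2}.

f matches the chain-rule pattern g'(h)*h' with inner function h(\theta) = \theta^{2} + \frac{2}{3}; substituting u = h(\theta) collapses the integral.
Check: d/d\theta[\frac{3 \sqrt{\theta^{2} + \frac{2}{3}}}{2}] = \frac{3 \sqrt{3} \theta}{2 \sqrt{3 \theta^{2} + 2}} = f(\theta).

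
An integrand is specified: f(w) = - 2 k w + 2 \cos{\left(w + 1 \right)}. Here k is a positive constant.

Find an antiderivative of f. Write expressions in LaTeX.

An antiderivative is F(w) = - k w^{2} + 2 \sin{\left(w + 1 \right)}.

Integrate term by term and add the pieces.
Check: d/dw[- k w^{2} + 2 \sin{\left(w + 1 \right)}] = - 2 k w + 2 \cos{\left(w + 1 \right)} = f(w).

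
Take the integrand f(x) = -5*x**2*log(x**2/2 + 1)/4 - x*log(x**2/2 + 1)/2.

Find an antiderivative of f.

Integrate term by term and add the pieces.
Check: d/dx[-5*x**3*log(x**2/2 + 1)/12 + 5*x**3/18 - x**2*log(x**2/2 + 1)/4 + x**2/4 - 5*x/3 - log(x**2 + 2)/2 + 5*sqrt(2)*atan(sqrt(2)*x/2)/3] = -5*x**2*log(x**2/2 + 1)/4 - x*log(x**2/2 + 1)/2 = f(x).

An antiderivative is F(x) = -5*x**3*log(x**2/2 + 1)/12 + 5*x**3/18 - x**2*log(x**2/2 + 1)/4 + x**2/4 - 5*x/3 - log(x**2 + 2)/2 + 5*sqrt(2)*atan(sqrt(2)*x/2)/3.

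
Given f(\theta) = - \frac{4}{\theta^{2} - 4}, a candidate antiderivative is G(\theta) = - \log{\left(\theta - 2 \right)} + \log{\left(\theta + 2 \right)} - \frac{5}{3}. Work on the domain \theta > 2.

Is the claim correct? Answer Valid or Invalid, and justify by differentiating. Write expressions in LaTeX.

Valid - the claim checks out under differentiation.

d/d\theta[G] = - \frac{4}{\theta^{2} - 4}
This equals f(\theta) exactly, so the claim holds.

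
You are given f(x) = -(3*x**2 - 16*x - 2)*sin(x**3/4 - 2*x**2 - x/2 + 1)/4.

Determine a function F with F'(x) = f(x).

An antiderivative is F(x) = cos(x**3/4 - 2*x**2 - x/2 + 1).

f matches the chain-rule pattern g'(h)*h' with inner function h(x) = x**3/4 - 2*x**2 - x/2 + 1; substituting u = h(x) collapses the integral.
Check: d/dx[cos(x**3/4 - 2*x**2 - x/2 + 1)] = -3*x**2*sin(x**3/4 - 2*x**2 - x/2 + 1)/4 + 4*x*sin(x**3/4 - 2*x**2 - x/2 + 1) + sin(x**3/4 - 2*x**2 - x/2 + 1)/2, which equals f(x).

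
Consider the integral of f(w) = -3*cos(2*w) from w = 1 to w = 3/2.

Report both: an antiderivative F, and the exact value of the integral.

For F(w) to be correct the identity F'(w) - f(w) = 0 must hold.
F(w) = -3*sin(2*w)/2 is an antiderivative of f.
Check: d/dw[-3*sin(2*w)/2] = -3*cos(2*w) = f(w).
F(3/2) = -3*sin(3)/2; F(1) = -3*sin(2)/2.
Integral = F(3/2) - F(1) = -3*sin(3)/2 + 3*sin(2)/2.

Antiderivative: F(w) = -3*sin(2*w)/2; value = -3*sin(3)/2 + 3*sin(2)/2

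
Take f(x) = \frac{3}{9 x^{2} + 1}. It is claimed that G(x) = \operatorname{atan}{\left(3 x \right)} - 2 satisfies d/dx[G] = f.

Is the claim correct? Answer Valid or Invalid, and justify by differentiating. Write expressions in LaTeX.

d/dx[G] = \frac{3}{9 x^{2} + 1}
This equals f(x) exactly, so the claim holds.

Valid. The derivative of G reproduces f.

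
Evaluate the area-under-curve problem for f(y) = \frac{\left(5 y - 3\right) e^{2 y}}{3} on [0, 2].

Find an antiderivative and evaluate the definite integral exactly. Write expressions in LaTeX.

Recognize the product-rule pattern: f = u'v + uv' with u = \frac{5 y}{6} - \frac{11}{12}, v = e^{2 y}, so integration by parts undoes it.
F(y) = \frac{\left(10 y - 11\right) e^{2 y}}{12} is an antiderivative of f.
Check: d/dy[\frac{\left(10 y - 11\right) e^{2 y}}{12}] = \frac{5 y e^{2 y}}{3} - e^{2 y}, which equals f(y).
F(2) = \frac{3 e^{4}}{4}; F(0) = - \frac{11}{12}.
Integral = F(2) - F(0) = \frac{11}{12} + \frac{3 e^{4}}{4}.

Antiderivative: F(y) = \frac{\left(10 y - 11\right) e^{2 y}}{12}; value = \frac{11}{12} + \frac{3 e^{4}}{4}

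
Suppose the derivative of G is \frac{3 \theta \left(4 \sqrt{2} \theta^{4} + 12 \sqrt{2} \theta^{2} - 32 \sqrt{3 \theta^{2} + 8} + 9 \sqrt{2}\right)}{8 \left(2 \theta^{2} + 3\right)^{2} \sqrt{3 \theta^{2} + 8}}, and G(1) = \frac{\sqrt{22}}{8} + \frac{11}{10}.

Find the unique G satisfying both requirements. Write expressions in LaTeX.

A candidate passes only if d/d\theta[G] lands on the given G'(\theta) exactly.
A general antiderivative is \frac{\sqrt{\frac{3 \theta^{2}}{2} + 4}}{4} + \frac{3}{2 \left(\theta^{2} + \frac{3}{2}\right)} + C.
The condition gives C = \frac{\sqrt{22}}{8} + \frac{11}{10} - (\frac{\sqrt{22}}{8} + \frac{3}{5}) = \frac{1}{2}.
So G(\theta) = \frac{2 \sqrt{2} \theta^{2} \sqrt{3 \theta^{2} + 8} + 8 \theta^{2} + 3 \sqrt{2} \sqrt{3 \theta^{2} + 8} + 36}{8 \left(2 \theta^{2} + 3\right)}.
Check: d/d\theta[\frac{2 \sqrt{2} \theta^{2} \sqrt{3 \theta^{2} + 8} + 8 \theta^{2} + 3 \sqrt{2} \sqrt{3 \theta^{2} + 8} + 36}{8 \left(2 \theta^{2} + 3\right)}] = \frac{12 \sqrt{2} \theta^{5} + 36 \sqrt{2} \theta^{3} - 96 \theta \sqrt{3 \theta^{2} + 8} + 27 \sqrt{2} \theta}{32 \theta^{4} \sqrt{3 \theta^{2} + 8} + 96 \theta^{2} \sqrt{3 \theta^{2} + 8} + 72 \sqrt{3 \theta^{2} + 8}}, which equals G'(\theta).

G(\theta) = \frac{2 \sqrt{2} \theta^{2} \sqrt{3 \theta^{2} + 8} + 8 \theta^{2} + 3 \sqrt{2} \sqrt{3 \theta^{2} + 8} + 36}{8 \left(2 \theta^{2} + 3\right)}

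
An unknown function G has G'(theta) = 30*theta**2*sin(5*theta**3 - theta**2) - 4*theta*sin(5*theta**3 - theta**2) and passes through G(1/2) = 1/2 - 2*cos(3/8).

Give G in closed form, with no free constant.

G'(theta) matches the chain-rule pattern g'(h)*h' with inner function h(theta) = 5*theta**3 - theta**2; substituting u = h(theta) collapses the integral.
A general antiderivative is -2*cos(5*theta**3 - theta**2) + C.
The condition gives C = 1/2 - 2*cos(3/8) - (-2*cos(3/8)) = 1/2.
So G(theta) = 1/2 - 2*cos(5*theta**3 - theta**2).
Check: d/dtheta[1/2 - 2*cos(5*theta**3 - theta**2)] = 30*theta**2*sin(5*theta**3 - theta**2) - 4*theta*sin(5*theta**3 - theta**2) = G'(theta).

G(theta) = 1/2 - 2*cos(5*theta**3 - theta**2)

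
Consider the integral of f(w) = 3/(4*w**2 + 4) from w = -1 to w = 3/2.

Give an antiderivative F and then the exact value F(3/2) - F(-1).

Antiderivative: F(w) = 3*atan(w)/4; value = 3*pi/16 + 3*atan(3/2)/4

A first test for any F(w): its w-derivative must equal f(w) identically.
F(w) = 3*atan(w)/4 is an antiderivative of f.
Check: d/dw[3*atan(w)/4] = 3/(4*w**2 + 4) = f(w).
F(3/2) = 3*atan(3/2)/4; F(-1) = -3*pi/16.
Integral = F(3/2) - F(-1) = 3*pi/16 + 3*atan(3/2)/4.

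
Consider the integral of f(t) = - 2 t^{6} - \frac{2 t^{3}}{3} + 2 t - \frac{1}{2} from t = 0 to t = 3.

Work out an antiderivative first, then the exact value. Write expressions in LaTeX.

Antiderivative: F(t) = \frac{t \left(- 12 t^{6} - 7 t^{3} + 42 t - 21\right)}{42}; value = - \frac{4416}{7}

The integrand splits into summands that can be handled one at a time.
F(t) = \frac{t \left(- 12 t^{6} - 7 t^{3} + 42 t - 21\right)}{42} is an antiderivative of f.
Check: d/dt[\frac{t \left(- 12 t^{6} - 7 t^{3} + 42 t - 21\right)}{42}] = - 2 t^{6} - \frac{2 t^{3}}{3} + 2 t - \frac{1}{2} = f(t).
F(3) = - \frac{4416}{7}; F(0) = 0.
Integral = F(3) - F(0) = - \frac{4416}{7}.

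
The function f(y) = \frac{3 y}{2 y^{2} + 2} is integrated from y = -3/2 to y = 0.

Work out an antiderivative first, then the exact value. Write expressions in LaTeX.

The substitution u = y^{2} + 1 works: f is exactly (dF/du)*(du/dy) for that inner function.
F(y) = \frac{3 \log{\left(y^{2} + 1 \right)}}{4} is an antiderivative of f.
Check: d/dy[\frac{3 \log{\left(y^{2} + 1 \right)}}{4}] = \frac{3 y}{2 y^{2} + 2} = f(y).
F(0) = 0; F(-3/2) = \frac{3 \log{\left(\frac{13}{4} \right)}}{4}.
Integral = F(0) - F(-3/2) = - \frac{3 \log{\left(\frac{13}{4} \right)}}{4}.

Antiderivative: F(y) = \frac{3 \log{\left(y^{2} + 1 \right)}}{4}; value = - \frac{3 \log{\left(\frac{13}{4} \right)}}{4}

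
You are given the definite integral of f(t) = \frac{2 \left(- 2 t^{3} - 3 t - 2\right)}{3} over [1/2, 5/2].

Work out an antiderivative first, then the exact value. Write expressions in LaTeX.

For F(t) to be correct the identity F'(t) - f(t) = 0 must hold.
F(t) = \frac{- t^{4} - 3 t^{2} - 4 t - 2}{3} is an antiderivative of f.
Check: d/dt[\frac{- t^{4} - 3 t^{2} - 4 t - 2}{3}] = - \frac{4 t^{3}}{3} - 2 t - \frac{4}{3}, which equals f(t).
F(5/2) = - \frac{1117}{48}; F(1/2) = - \frac{77}{48}.
Integral = F(5/2) - F(1/2) = - \frac{65}{3}.

Antiderivative: F(t) = \frac{- t^{4} - 3 t^{2} - 4 t - 2}{3}; value = - \frac{65}{3}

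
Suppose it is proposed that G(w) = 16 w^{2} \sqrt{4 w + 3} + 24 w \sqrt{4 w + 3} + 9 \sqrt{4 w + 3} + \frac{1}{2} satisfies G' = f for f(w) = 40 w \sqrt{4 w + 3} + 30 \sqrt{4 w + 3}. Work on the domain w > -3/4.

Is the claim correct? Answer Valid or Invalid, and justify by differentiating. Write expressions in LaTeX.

Valid - the claim checks out under differentiation.

d/dw[G] = \frac{160 w^{2} + 240 w + 90}{\sqrt{4 w + 3}}
This equals f(w) exactly, so the claim holds.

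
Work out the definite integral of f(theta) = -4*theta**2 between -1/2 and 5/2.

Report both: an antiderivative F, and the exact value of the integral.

Check any antiderivative F(theta) by computing F'(theta) and comparing it with f(theta).
F(theta) = (-16*theta**3 - 9)/12 is an antiderivative of f.
Check: d/dtheta[(-16*theta**3 - 9)/12] = -4*theta**2 = f(theta).
F(5/2) = -259/12; F(-1/2) = -7/12.
Integral = F(5/2) - F(-1/2) = -21.

Antiderivative: F(theta) = (-16*theta**3 - 9)/12; value = -21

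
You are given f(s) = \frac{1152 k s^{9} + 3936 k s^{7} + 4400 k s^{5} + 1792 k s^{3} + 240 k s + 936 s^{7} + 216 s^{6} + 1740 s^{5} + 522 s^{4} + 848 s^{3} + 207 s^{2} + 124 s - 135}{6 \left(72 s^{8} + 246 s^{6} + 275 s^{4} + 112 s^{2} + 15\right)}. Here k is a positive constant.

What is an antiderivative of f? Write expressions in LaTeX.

An antiderivative is F(s) = \frac{48 k s^{4} + 16 k s^{2} - 9 s^{2} \log{\left(2 s^{2} + \frac{5}{2} \right)} + 24 s^{2} \log{\left(\frac{2 s^{4}}{3} + 2 s^{2} + \frac{3}{2} \right)} - 18 s - 3 \log{\left(2 s^{2} + \frac{5}{2} \right)} + 8 \log{\left(\frac{2 s^{4}}{3} + 2 s^{2} + \frac{3}{2} \right)}}{36 s^{2} + 12}.

A candidate is checked by its d/ds: the result must match f(s).
Check: d/ds[\frac{48 k s^{4} + 16 k s^{2} - 9 s^{2} \log{\left(2 s^{2} + \frac{5}{2} \right)} + 24 s^{2} \log{\left(\frac{2 s^{4}}{3} + 2 s^{2} + \frac{3}{2} \right)} - 18 s - 3 \log{\left(2 s^{2} + \frac{5}{2} \right)} + 8 \log{\left(\frac{2 s^{4}}{3} + 2 s^{2} + \frac{3}{2} \right)}}{36 s^{2} + 12}] = \frac{1152 k s^{9} + 3936 k s^{7} + 4400 k s^{5} + 1792 k s^{3} + 240 k s + 936 s^{7} + 216 s^{6} + 1740 s^{5} + 522 s^{4} + 848 s^{3} + 207 s^{2} + 124 s - 135}{432 s^{8} + 1476 s^{6} + 1650 s^{4} + 672 s^{2} + 90}, which equals f(s).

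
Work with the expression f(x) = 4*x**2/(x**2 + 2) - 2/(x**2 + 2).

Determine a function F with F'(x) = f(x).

An antiderivative is F(x) = 4*x - 5*sqrt(2)*atan(sqrt(2)*x/2).

The integrand splits into summands that can be handled one at a time.
Check: d/dx[4*x - 5*sqrt(2)*atan(sqrt(2)*x/2)] = (4*x**2 - 2)/(x**2 + 2), which equals f(x).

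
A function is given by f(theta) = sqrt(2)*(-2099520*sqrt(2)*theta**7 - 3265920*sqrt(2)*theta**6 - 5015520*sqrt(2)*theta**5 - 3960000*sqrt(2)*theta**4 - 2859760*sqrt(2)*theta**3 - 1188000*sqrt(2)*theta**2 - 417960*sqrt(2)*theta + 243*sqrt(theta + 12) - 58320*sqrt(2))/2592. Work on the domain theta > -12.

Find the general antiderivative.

Whatever form F(theta) takes, F'(theta) = f(theta) is non-negotiable.
Check: d/dtheta[(162*sqrt(2)*(theta + 12)**(3/2) - 5*(18*theta**2 + 8*theta + 9)**4)/2592] = -1620*theta**7 - 2520*theta**6 - 3870*theta**5 - 27500*theta**4/9 - 178735*theta**3/81 - 2750*theta**2/3 - 645*theta/2 + 3*sqrt(2)*sqrt(theta + 12)/32 - 45, which equals f(theta).

F(theta) = (162*sqrt(2)*(theta + 12)**(3/2) - 5*(18*theta**2 + 8*theta + 9)**4)/2592 + C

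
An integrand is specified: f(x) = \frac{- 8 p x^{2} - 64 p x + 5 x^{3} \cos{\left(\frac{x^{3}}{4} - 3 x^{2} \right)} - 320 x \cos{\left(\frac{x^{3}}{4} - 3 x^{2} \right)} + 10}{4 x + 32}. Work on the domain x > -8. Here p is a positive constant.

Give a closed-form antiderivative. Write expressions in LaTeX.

Since d/dx undoes antidifferentiation here, F'(x) = f(x) is required of F(x).
Check: d/dx[- p x^{2} + \frac{5 \log{\left(\frac{x}{2} + 4 \right)}}{2} + \frac{5 \sin{\left(\frac{x^{3}}{4} - 3 x^{2} \right)}}{3}] = \frac{- 8 p x^{2} - 64 p x + 5 x^{3} \cos{\left(\frac{x^{3}}{4} - 3 x^{2} \right)} - 320 x \cos{\left(\frac{x^{3}}{4} - 3 x^{2} \right)} + 10}{4 x + 32} = f(x).

An antiderivative is F(x) = - p x^{2} + \frac{5 \log{\left(\frac{x}{2} + 4 \right)}}{2} + \frac{5 \sin{\left(\frac{x^{3}}{4} - 3 x^{2} \right)}}{3}.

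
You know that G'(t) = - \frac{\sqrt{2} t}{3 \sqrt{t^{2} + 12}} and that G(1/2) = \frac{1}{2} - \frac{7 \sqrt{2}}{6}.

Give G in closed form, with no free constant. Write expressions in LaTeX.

G(t) = \frac{- 2 \sqrt{2} \sqrt{t^{2} + 12} + 3}{6}

The substitution u = \frac{t^{2}}{2} + 6 works: G'(t) is exactly (dG/du)*(du/dt) for that inner function.
A general antiderivative is - \frac{2 \sqrt{\frac{t^{2}}{2} + 6}}{3} + C.
The condition gives C = \frac{1}{2} - \frac{7 \sqrt{2}}{6} - (- \frac{7 \sqrt{2}}{6}) = \frac{1}{2}.
So G(t) = \frac{- 2 \sqrt{2} \sqrt{t^{2} + 12} + 3}{6}.
Check: d/dt[\frac{- 2 \sqrt{2} \sqrt{t^{2} + 12} + 3}{6}] = - \frac{\sqrt{2} t}{3 \sqrt{t^{2} + 12}} = G'(t).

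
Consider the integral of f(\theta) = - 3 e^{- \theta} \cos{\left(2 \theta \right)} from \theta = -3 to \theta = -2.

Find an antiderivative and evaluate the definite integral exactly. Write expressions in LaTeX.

Recover f(\theta) by differentiating a candidate F(\theta); any mismatch rules it out.
F(\theta) = \frac{\left(- 6 \sin{\left(2 \theta \right)} + 3 \cos{\left(2 \theta \right)}\right) e^{- \theta}}{5} is an antiderivative of f.
Check: d/d\theta[\frac{\left(- 6 \sin{\left(2 \theta \right)} + 3 \cos{\left(2 \theta \right)}\right) e^{- \theta}}{5}] = - 3 e^{- \theta} \cos{\left(2 \theta \right)} = f(\theta).
F(-2) = \frac{6 e^{2} \sin{\left(4 \right)}}{5} + \frac{3 e^{2} \cos{\left(4 \right)}}{5}; F(-3) = \frac{6 e^{3} \sin{\left(6 \right)}}{5} + \frac{3 e^{3} \cos{\left(6 \right)}}{5}.
Integral = F(-2) - F(-3) = - \frac{3 e^{3} \cos{\left(6 \right)}}{5} + \frac{6 e^{2} \sin{\left(4 \right)}}{5} + \frac{3 e^{2} \cos{\left(4 \right)}}{5} - \frac{6 e^{3} \sin{\left(6 \right)}}{5}.

Antiderivative: F(\theta) = \frac{\left(- 6 \sin{\left(2 \theta \right)} + 3 \cos{\left(2 \theta \right)}\right) e^{- \theta}}{5}; value = - \frac{3 e^{3} \cos{\left(6 \right)}}{5} + \frac{6 e^{2} \sin{\left(4 \right)}}{5} + \frac{3 e^{2} \cos{\left(4 \right)}}{5} - \frac{6 e^{3} \sin{\left(6 \right)}}{5}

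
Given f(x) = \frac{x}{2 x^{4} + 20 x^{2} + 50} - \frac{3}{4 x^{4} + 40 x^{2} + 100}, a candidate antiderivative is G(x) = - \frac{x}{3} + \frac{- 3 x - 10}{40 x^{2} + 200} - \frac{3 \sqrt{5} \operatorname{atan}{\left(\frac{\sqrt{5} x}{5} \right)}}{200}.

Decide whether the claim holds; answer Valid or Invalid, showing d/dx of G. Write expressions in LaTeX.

Invalid: d/dx[G] - f = - \frac{1}{3}, which is not 0.

d/dx[G] = \frac{- 4 x^{4} - 40 x^{2} + 6 x - 109}{12 x^{4} + 120 x^{2} + 300}
d/dx[G] - f(x) = - \frac{1}{3} != 0.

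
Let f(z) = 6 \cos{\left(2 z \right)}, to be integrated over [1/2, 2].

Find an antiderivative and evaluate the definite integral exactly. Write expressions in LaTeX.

Antiderivative: F(z) = 3 \sin{\left(2 z \right)}; value = - 3 \sin{\left(1 \right)} + 3 \sin{\left(4 \right)}

Whatever form F(z) takes, F'(z) = f(z) is non-negotiable.
F(z) = 3 \sin{\left(2 z \right)} is an antiderivative of f.
Check: d/dz[3 \sin{\left(2 z \right)}] = 6 \cos{\left(2 z \right)} = f(z).
F(2) = 3 \sin{\left(4 \right)}; F(1/2) = 3 \sin{\left(1 \right)}.
Integral = F(2) - F(1/2) = - 3 \sin{\left(1 \right)} + 3 \sin{\left(4 \right)}.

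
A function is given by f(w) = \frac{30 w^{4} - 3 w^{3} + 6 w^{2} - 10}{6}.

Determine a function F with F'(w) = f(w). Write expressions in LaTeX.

An antiderivative F(w) passes only if d/dw[F] lands on f(w) exactly.
Check: d/dw[\frac{w \left(24 w^{4} - 3 w^{3} + 8 w^{2} - 40\right)}{24}] = 5 w^{4} - \frac{w^{3}}{2} + w^{2} - \frac{5}{3}, which equals f(w).

An antiderivative is F(w) = \frac{w \left(24 w^{4} - 3 w^{3} + 8 w^{2} - 40\right)}{24}.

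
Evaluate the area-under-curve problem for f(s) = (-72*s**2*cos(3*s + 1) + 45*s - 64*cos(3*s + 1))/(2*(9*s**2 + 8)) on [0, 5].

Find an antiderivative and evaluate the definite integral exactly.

Antiderivative: F(s) = (15*log(3*s**2/2 + 4/3) - 16*sin(3*s + 1))/12; value = -5*log(4/3)/4 - 4*sin(16)/3 + 4*sin(1)/3 + 5*log(233/6)/4

Whatever form F(s) takes, F'(s) = f(s) is non-negotiable.
F(s) = (15*log(3*s**2/2 + 4/3) - 16*sin(3*s + 1))/12 is an antiderivative of f.
Check: d/ds[(15*log(3*s**2/2 + 4/3) - 16*sin(3*s + 1))/12] = (-72*s**2*cos(3*s + 1) + 45*s - 64*cos(3*s + 1))/(18*s**2 + 16), which equals f(s).
F(5) = -4*sin(16)/3 + 5*log(233/6)/4; F(0) = -4*sin(1)/3 + 5*log(4/3)/4.
Integral = F(5) - F(0) = -5*log(4/3)/4 - 4*sin(16)/3 + 4*sin(1)/3 + 5*log(233/6)/4.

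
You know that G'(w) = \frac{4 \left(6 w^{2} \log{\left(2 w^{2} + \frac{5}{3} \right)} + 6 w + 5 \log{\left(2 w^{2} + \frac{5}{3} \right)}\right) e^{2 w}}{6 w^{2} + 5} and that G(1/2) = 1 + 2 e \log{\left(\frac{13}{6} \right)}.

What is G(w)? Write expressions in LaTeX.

G(w) = 2 e^{2 w} \log{\left(2 w^{2} + \frac{5}{3} \right)} + 1

Recognize the product-rule pattern: G'(w) = u'v + uv' with u = 2 e^{2 w}, v = \log{\left(2 w^{2} + \frac{5}{3} \right)}, so integration by parts undoes it.
A general antiderivative is 2 e^{2 w} \log{\left(2 w^{2} + \frac{5}{3} \right)} + C.
The condition gives C = 1 + 2 e \log{\left(\frac{13}{6} \right)} - (2 e \log{\left(\frac{13}{6} \right)}) = 1.
So G(w) = 2 e^{2 w} \log{\left(2 w^{2} + \frac{5}{3} \right)} + 1.
Check: d/dw[2 e^{2 w} \log{\left(2 w^{2} + \frac{5}{3} \right)} + 1] = \frac{24 w^{2} e^{2 w} \log{\left(2 w^{2} + \frac{5}{3} \right)} + 24 w e^{2 w} + 20 e^{2 w} \log{\left(2 w^{2} + \frac{5}{3} \right)}}{6 w^{2} + 5}, which equals G'(w).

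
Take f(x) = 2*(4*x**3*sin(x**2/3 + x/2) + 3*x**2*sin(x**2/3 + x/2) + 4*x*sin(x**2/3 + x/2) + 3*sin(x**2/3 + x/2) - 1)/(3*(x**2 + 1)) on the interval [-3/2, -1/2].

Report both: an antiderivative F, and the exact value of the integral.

Any candidate F(x) must reproduce f(x) exactly when differentiated.
F(x) = -4*cos(x**2/3 + x/2) - 2*atan(x)/3 is an antiderivative of f.
Check: d/dx[-4*cos(x**2/3 + x/2) - 2*atan(x)/3] = (8*x**3*sin(x**2/3 + x/2) + 6*x**2*sin(x**2/3 + x/2) + 8*x*sin(x**2/3 + x/2) + 6*sin(x**2/3 + x/2) - 2)/(3*x**2 + 3), which equals f(x).
F(-1/2) = -4*cos(1/6) + 2*atan(1/2)/3; F(-3/2) = -4 + 2*atan(3/2)/3.
Integral = F(-1/2) - F(-3/2) = -4*cos(1/6) - 2*atan(3/2)/3 + 2*atan(1/2)/3 + 4.

Antiderivative: F(x) = -4*cos(x**2/3 + x/2) - 2*atan(x)/3; value = -4*cos(1/6) - 2*atan(3/2)/3 + 2*atan(1/2)/3 + 4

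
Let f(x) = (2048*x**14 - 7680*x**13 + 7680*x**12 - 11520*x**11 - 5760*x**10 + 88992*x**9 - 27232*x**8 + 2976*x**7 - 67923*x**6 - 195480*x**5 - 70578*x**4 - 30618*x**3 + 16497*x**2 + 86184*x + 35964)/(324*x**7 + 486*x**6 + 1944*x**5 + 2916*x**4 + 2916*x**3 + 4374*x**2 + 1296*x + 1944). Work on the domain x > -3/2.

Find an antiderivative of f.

Differentiate the proposed F(x) back; it has to land on f(x) exactly.
Check: d/dx[(648*x + 16*(x**2 + 1)*(-2*x**2 + 3*x + 3)**4 - 243*(x**2 + 1)*log(2*x + 3) + 648*(x**2 + 1)*atan(x/2) - 810)/(324*(x**2 + 1))] = (2048*x**14 - 7680*x**13 + 7680*x**12 - 11520*x**11 - 5760*x**10 + 88992*x**9 - 27232*x**8 + 2976*x**7 - 67923*x**6 - 195480*x**5 - 70578*x**4 - 30618*x**3 + 16497*x**2 + 86184*x + 35964)/(324*x**7 + 486*x**6 + 1944*x**5 + 2916*x**4 + 2916*x**3 + 4374*x**2 + 1296*x + 1944) = f(x).

An antiderivative is F(x) = (648*x + 16*(x**2 + 1)*(-2*x**2 + 3*x + 3)**4 - 243*(x**2 + 1)*log(2*x + 3) + 648*(x**2 + 1)*atan(x/2) - 810)/(324*(x**2 + 1)).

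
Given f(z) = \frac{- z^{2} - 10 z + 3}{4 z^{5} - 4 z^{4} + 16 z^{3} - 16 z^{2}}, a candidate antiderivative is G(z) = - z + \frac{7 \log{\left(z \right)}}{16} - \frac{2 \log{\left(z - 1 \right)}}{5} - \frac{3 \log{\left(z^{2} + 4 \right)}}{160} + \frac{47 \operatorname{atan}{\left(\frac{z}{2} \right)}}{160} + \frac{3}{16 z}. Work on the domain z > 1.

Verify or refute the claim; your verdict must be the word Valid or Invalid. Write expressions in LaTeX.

d/dz[G] = \frac{- 4 z^{5} + 4 z^{4} - 16 z^{3} + 15 z^{2} - 10 z + 3}{4 z^{5} - 4 z^{4} + 16 z^{3} - 16 z^{2}}
d/dz[G] - f(z) = -1 != 0.

Invalid: d/dz[G] - f = -1, which is not 0.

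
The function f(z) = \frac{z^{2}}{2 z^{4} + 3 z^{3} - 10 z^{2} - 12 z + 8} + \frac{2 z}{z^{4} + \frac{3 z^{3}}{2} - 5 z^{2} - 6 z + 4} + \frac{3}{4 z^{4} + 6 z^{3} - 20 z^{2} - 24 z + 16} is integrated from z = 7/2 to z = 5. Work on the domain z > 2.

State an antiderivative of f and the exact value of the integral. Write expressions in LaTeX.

Antiderivative: F(z) = \frac{45 \left(z + 2\right) \log{\left(z - 2 \right)} - 32 \left(z + 2\right) \log{\left(z - \frac{1}{2} \right)} - 13 \left(z + 2\right) \log{\left(z + 2 \right)} + 20}{160 \left(z + 2\right)}; value = - \frac{\log{\left(\frac{9}{2} \right)}}{5} - \frac{13 \log{\left(7 \right)}}{160} - \frac{9 \log{\left(\frac{3}{2} \right)}}{32} - \frac{3}{616} + \frac{13 \log{\left(\frac{11}{2} \right)}}{160} + \frac{77 \log{\left(3 \right)}}{160}

Factor the denominator (2 \left(z - 2\right) \left(z + 2\right)^{2} \left(2 z - 1\right)) and decompose: f = - \frac{2}{5 \left(2 z - 1\right)} - \frac{13}{160 \left(z + 2\right)} - \frac{1}{8 \left(z + 2\right)^{2}} + \frac{9}{32 \left(z - 2\right)}; each piece integrates to a log, atan, or power term.
F(z) = \frac{45 \left(z + 2\right) \log{\left(z - 2 \right)} - 32 \left(z + 2\right) \log{\left(z - \frac{1}{2} \right)} - 13 \left(z + 2\right) \log{\left(z + 2 \right)} + 20}{160 \left(z + 2\right)} is an antiderivative of f.
Check: d/dz[\frac{45 \left(z + 2\right) \log{\left(z - 2 \right)} - 32 \left(z + 2\right) \log{\left(z - \frac{1}{2} \right)} - 13 \left(z + 2\right) \log{\left(z + 2 \right)} + 20}{160 \left(z + 2\right)}] = \frac{2 z^{2} + 8 z + 3}{4 z^{4} + 6 z^{3} - 20 z^{2} - 24 z + 16}, which equals f(z).
F(5) = - \frac{\log{\left(\frac{9}{2} \right)}}{5} - \frac{13 \log{\left(7 \right)}}{160} + \frac{1}{56} + \frac{9 \log{\left(3 \right)}}{32}; F(7/2) = - \frac{\log{\left(3 \right)}}{5} - \frac{13 \log{\left(\frac{11}{2} \right)}}{160} + \frac{1}{44} + \frac{9 \log{\left(\frac{3}{2} \right)}}{32}.
Integral = F(5) - F(7/2) = - \frac{\log{\left(\frac{9}{2} \right)}}{5} - \frac{13 \log{\left(7 \right)}}{160} - \frac{9 \log{\left(\frac{3}{2} \right)}}{32} - \frac{3}{616} + \frac{13 \log{\left(\frac{11}{2} \right)}}{160} + \frac{77 \log{\left(3 \right)}}{160}.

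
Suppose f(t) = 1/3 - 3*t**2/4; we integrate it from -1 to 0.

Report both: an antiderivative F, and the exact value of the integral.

Antiderivative: F(t) = -t**3/4 + t/3; value = 1/12

A first test for any F(t): its t-derivative must equal f(t) identically.
F(t) = -t**3/4 + t/3 is an antiderivative of f.
Check: d/dt[-t**3/4 + t/3] = 1/3 - 3*t**2/4 = f(t).
F(0) = 0; F(-1) = -1/12.
Integral = F(0) - F(-1) = 1/12.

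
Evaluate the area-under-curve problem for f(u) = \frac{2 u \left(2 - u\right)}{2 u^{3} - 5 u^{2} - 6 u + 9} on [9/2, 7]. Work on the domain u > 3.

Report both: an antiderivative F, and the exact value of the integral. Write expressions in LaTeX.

Antiderivative: F(u) = - \frac{\log{\left(u - 3 \right)}}{3} - \frac{\log{\left(u - 1 \right)}}{5} - \frac{7 \log{\left(u + \frac{3}{2} \right)}}{15}; value = - \frac{7 \log{\left(\frac{17}{2} \right)}}{15} - \frac{\log{\left(4 \right)}}{3} + \frac{\log{\left(\frac{3}{2} \right)}}{3} + \frac{\log{\left(\frac{7}{2} \right)}}{5} + \frac{4 \log{\left(6 \right)}}{15}

Factor the denominator (\left(u - 3\right) \left(u - 1\right) \left(2 u + 3\right)) and decompose: f = - \frac{14}{15 \left(2 u + 3\right)} - \frac{1}{5 \left(u - 1\right)} - \frac{1}{3 \left(u - 3\right)}; each piece integrates to a log, atan, or power term.
F(u) = - \frac{\log{\left(u - 3 \right)}}{3} - \frac{\log{\left(u - 1 \right)}}{5} - \frac{7 \log{\left(u + \frac{3}{2} \right)}}{15} is an antiderivative of f.
Check: d/du[- \frac{\log{\left(u - 3 \right)}}{3} - \frac{\log{\left(u - 1 \right)}}{5} - \frac{7 \log{\left(u + \frac{3}{2} \right)}}{15}] = \frac{- 2 u^{2} + 4 u}{2 u^{3} - 5 u^{2} - 6 u + 9}, which equals f(u).
F(7) = - \frac{7 \log{\left(\frac{17}{2} \right)}}{15} - \frac{\log{\left(4 \right)}}{3} - \frac{\log{\left(6 \right)}}{5}; F(9/2) = - \frac{7 \log{\left(6 \right)}}{15} - \frac{\log{\left(\frac{7}{2} \right)}}{5} - \frac{\log{\left(\frac{3}{2} \right)}}{3}.
Integral = F(7) - F(9/2) = - \frac{7 \log{\left(\frac{17}{2} \right)}}{15} - \frac{\log{\left(4 \right)}}{3} + \frac{\log{\left(\frac{3}{2} \right)}}{3} + \frac{\log{\left(\frac{7}{2} \right)}}{5} + \frac{4 \log{\left(6 \right)}}{15}.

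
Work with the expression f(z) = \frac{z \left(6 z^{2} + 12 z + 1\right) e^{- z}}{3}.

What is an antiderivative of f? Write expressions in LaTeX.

An antiderivative is F(z) = - 2 z^{3} e^{- z} - 10 z^{2} e^{- z} - \frac{61 z e^{- z}}{3} - \frac{61 e^{- z}}{3}.

f has the shape u'v + uv' for u = - 2 z^{3} - 10 z^{2} - \frac{61 z}{3} - \frac{61}{3} and v = e^{- z} — it is the derivative of the product u*v.
Check: d/dz[- 2 z^{3} e^{- z} - 10 z^{2} e^{- z} - \frac{61 z e^{- z}}{3} - \frac{61 e^{- z}}{3}] = \frac{\left(6 z^{3} + 12 z^{2} + z\right) e^{- z}}{3}, which equals f(z).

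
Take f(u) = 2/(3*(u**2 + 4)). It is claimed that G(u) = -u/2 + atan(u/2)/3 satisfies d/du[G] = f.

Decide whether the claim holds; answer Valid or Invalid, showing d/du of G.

Invalid: d/du[G] - f = -1/2, which is not 0.

d/du[G] = (-3*u**2 - 8)/(6*u**2 + 24)
d/du[G] - f(u) = -1/2 != 0.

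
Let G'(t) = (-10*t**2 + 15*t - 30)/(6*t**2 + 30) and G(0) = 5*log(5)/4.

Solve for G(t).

A first test for any G(t): its t-derivative must equal the given G'(t).
A general antiderivative is -5*t/3 + 5*log(t**2 + 5)/4 + 2*sqrt(5)*atan(sqrt(5)*t/5)/3 + C.
The condition gives C = 5*log(5)/4 - (5*log(5)/4) = 0.
So G(t) = -5*t/3 + 5*log(t**2 + 5)/4 + 2*sqrt(5)*atan(sqrt(5)*t/5)/3.
Check: d/dt[-5*t/3 + 5*log(t**2 + 5)/4 + 2*sqrt(5)*atan(sqrt(5)*t/5)/3] = (-10*t**2 + 15*t - 30)/(6*t**2 + 30) = G'(t).

G(t) = -5*t/3 + 5*log(t**2 + 5)/4 + 2*sqrt(5)*atan(sqrt(5)*t/5)/3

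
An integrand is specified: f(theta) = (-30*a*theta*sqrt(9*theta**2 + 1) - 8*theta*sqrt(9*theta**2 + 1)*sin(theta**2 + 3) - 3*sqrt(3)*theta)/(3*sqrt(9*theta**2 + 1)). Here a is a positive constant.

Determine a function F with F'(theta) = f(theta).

An antiderivative is F(theta) = -5*a*theta**2 - sqrt(3*theta**2 + 1/3)/3 + 4*cos(theta**2 + 3)/3.

For F(theta) to be correct the identity F'(theta) - f(theta) = 0 must hold.
Check: d/dtheta[-5*a*theta**2 - sqrt(3*theta**2 + 1/3)/3 + 4*cos(theta**2 + 3)/3] = (-30*a*theta*sqrt(9*theta**2 + 1) - 8*theta*sqrt(9*theta**2 + 1)*sin(theta**2 + 3) - 3*sqrt(3)*theta)/(3*sqrt(9*theta**2 + 1)) = f(theta).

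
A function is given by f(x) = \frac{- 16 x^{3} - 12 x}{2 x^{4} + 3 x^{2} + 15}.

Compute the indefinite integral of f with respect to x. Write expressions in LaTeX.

F(x) = - 2 \log{\left(\frac{x^{4}}{3} + \frac{x^{2}}{2} + \frac{5}{2} \right)} + C

f matches the chain-rule pattern g'(h)*h' with inner function h(x) = \frac{x^{4}}{3} + \frac{x^{2}}{2} + \frac{5}{2}; substituting u = h(x) collapses the integral.
Check: d/dx[- 2 \log{\left(\frac{x^{4}}{3} + \frac{x^{2}}{2} + \frac{5}{2} \right)}] = \frac{- 16 x^{3} - 12 x}{2 x^{4} + 3 x^{2} + 15} = f(x).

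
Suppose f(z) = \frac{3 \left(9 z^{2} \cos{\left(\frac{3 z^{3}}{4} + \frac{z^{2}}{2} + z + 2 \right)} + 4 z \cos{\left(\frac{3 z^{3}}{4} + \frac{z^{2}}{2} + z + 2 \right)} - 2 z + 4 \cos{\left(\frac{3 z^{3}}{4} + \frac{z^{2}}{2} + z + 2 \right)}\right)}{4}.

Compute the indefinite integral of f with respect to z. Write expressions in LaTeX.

F(z) = - \frac{3 z^{2} - 12 \sin{\left(\frac{3 z^{3}}{4} + \frac{z^{2}}{2} + z + 2 \right)} + 1}{4} + C

Differentiate the proposed F(z) back; it has to land on f(z) exactly.
Check: d/dz[- \frac{3 z^{2} - 12 \sin{\left(\frac{3 z^{3}}{4} + \frac{z^{2}}{2} + z + 2 \right)} + 1}{4}] = \frac{27 z^{2} \cos{\left(\frac{3 z^{3}}{4} + \frac{z^{2}}{2} + z + 2 \right)}}{4} + 3 z \cos{\left(\frac{3 z^{3}}{4} + \frac{z^{2}}{2} + z + 2 \right)} - \frac{3 z}{2} + 3 \cos{\left(\frac{3 z^{3}}{4} + \frac{z^{2}}{2} + z + 2 \right)}, which equals f(z).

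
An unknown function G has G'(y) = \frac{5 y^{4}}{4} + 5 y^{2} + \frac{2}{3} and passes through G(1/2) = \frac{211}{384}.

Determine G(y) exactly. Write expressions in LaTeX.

The integrand splits into summands that can be handled one at a time.
A general antiderivative is \frac{y^{5}}{4} + \frac{5 y^{3}}{3} + \frac{2 y}{3} - 1 + C.
The condition gives C = \frac{211}{384} - (- \frac{173}{384}) = 1.
So G(y) = \frac{y^{5}}{4} + \frac{5 y^{3}}{3} + \frac{2 y}{3}.
Check: d/dy[\frac{y^{5}}{4} + \frac{5 y^{3}}{3} + \frac{2 y}{3}] = \frac{5 y^{4}}{4} + 5 y^{2} + \frac{2}{3} = G'(y).

G(y) = \frac{y^{5}}{4} + \frac{5 y^{3}}{3} + \frac{2 y}{3}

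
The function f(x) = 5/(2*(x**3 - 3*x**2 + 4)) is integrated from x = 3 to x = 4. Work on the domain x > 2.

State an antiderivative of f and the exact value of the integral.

The denominator factors as 2*(x - 2)**2*(x + 1); partial fractions split f into directly integrable pieces: 5/(18*(x + 1)) - 5/(18*(x - 2)) + 5/(6*(x - 2)**2).
F(x) = -5*log(x - 2)/18 + 5*log(x + 1)/18 - 5/(6*x - 12) is an antiderivative of f.
Check: d/dx[-5*log(x - 2)/18 + 5*log(x + 1)/18 - 5/(6*x - 12)] = 5/(2*x**3 - 6*x**2 + 8), which equals f(x).
F(4) = -5/12 - 5*log(2)/18 + 5*log(5)/18; F(3) = -5/6 + 5*log(4)/18.
Integral = F(4) - F(3) = -5*log(4)/18 - 5*log(2)/18 + 5/12 + 5*log(5)/18.

Antiderivative: F(x) = -5*log(x - 2)/18 + 5*log(x + 1)/18 - 5/(6*x - 12); value = -5*log(4)/18 - 5*log(2)/18 + 5/12 + 5*log(5)/18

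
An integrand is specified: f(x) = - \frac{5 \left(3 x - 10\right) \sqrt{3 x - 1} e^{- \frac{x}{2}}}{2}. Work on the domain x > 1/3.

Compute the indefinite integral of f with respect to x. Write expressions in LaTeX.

Recognize the product-rule pattern: f = u'v + uv' with u = 5 \left(3 x - 1\right)^{\frac{3}{2}}, v = e^{- \frac{x}{2}}, so integration by parts undoes it.
Check: d/dx[15 x \sqrt{3 x - 1} e^{- \frac{x}{2}} - 5 \sqrt{3 x - 1} e^{- \frac{x}{2}}] = \frac{\left(- 45 x^{2} + 165 x - 50\right) e^{- \frac{x}{2}}}{2 \sqrt{3 x - 1}}, which equals f(x).

F(x) = 15 x \sqrt{3 x - 1} e^{- \frac{x}{2}} - 5 \sqrt{3 x - 1} e^{- \frac{x}{2}} + C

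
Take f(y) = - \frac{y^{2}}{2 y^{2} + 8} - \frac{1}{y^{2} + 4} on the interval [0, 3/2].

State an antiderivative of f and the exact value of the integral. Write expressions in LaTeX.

The integrand splits into summands that can be handled one at a time.
F(y) = - \frac{y}{2} + \frac{\operatorname{atan}{\left(\frac{y}{2} \right)}}{2} is an antiderivative of f.
Check: d/dy[- \frac{y}{2} + \frac{\operatorname{atan}{\left(\frac{y}{2} \right)}}{2}] = \frac{- y^{2} - 2}{2 y^{2} + 8}, which equals f(y).
F(3/2) = - \frac{3}{4} + \frac{\operatorname{atan}{\left(\frac{3}{4} \right)}}{2}; F(0) = 0.
Integral = F(3/2) - F(0) = - \frac{3}{4} + \frac{\operatorname{atan}{\left(\frac{3}{4} \right)}}{2}.

Antiderivative: F(y) = - \frac{y}{2} + \frac{\operatorname{atan}{\left(\frac{y}{2} \right)}}{2}; value = - \frac{3}{4} + \frac{\operatorname{atan}{\left(\frac{3}{4} \right)}}{2}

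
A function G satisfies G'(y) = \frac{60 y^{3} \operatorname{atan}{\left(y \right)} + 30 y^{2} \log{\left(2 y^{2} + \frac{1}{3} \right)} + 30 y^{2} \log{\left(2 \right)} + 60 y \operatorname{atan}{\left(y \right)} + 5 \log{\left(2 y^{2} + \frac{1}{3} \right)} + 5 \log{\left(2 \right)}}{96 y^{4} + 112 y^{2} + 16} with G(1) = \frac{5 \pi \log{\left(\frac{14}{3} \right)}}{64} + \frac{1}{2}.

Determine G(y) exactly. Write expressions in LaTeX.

Recognize the product-rule pattern: G'(y) = u'v + uv' with u = \frac{5 \operatorname{atan}{\left(y \right)}}{16}, v = \log{\left(4 y^{2} + \frac{2}{3} \right)}, so integration by parts undoes it.
A general antiderivative is \frac{5 \log{\left(4 y^{2} + \frac{2}{3} \right)} \operatorname{atan}{\left(y \right)}}{16} + C.
The condition gives C = \frac{5 \pi \log{\left(\frac{14}{3} \right)}}{64} + \frac{1}{2} - (\frac{5 \pi \log{\left(\frac{14}{3} \right)}}{64}) = \frac{1}{2}.
So G(y) = \frac{5 \log{\left(2 y^{2} + \frac{1}{3} \right)} \operatorname{atan}{\left(y \right)}}{16} + \frac{5 \log{\left(2 \right)} \operatorname{atan}{\left(y \right)}}{16} + \frac{1}{2}.
Check: d/dy[\frac{5 \log{\left(2 y^{2} + \frac{1}{3} \right)} \operatorname{atan}{\left(y \right)}}{16} + \frac{5 \log{\left(2 \right)} \operatorname{atan}{\left(y \right)}}{16} + \frac{1}{2}] = \frac{60 y^{3} \operatorname{atan}{\left(y \right)} + 30 y^{2} \log{\left(2 y^{2} + \frac{1}{3} \right)} + 30 y^{2} \log{\left(2 \right)} + 60 y \operatorname{atan}{\left(y \right)} + 5 \log{\left(2 y^{2} + \frac{1}{3} \right)} + 5 \log{\left(2 \right)}}{96 y^{4} + 112 y^{2} + 16} = G'(y).

G(y) = \frac{5 \log{\left(2 y^{2} + \frac{1}{3} \right)} \operatorname{atan}{\left(y \right)}}{16} + \frac{5 \log{\left(2 \right)} \operatorname{atan}{\left(y \right)}}{16} + \frac{1}{2}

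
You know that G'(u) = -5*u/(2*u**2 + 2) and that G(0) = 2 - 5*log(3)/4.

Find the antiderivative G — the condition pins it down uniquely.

G(u) = (8 - 5*log(3*u**2 + 3))/4

G'(u) matches the chain-rule pattern g'(h)*h' with inner function h(u) = 3*u**2 + 3; substituting w = h(u) collapses the integral.
A general antiderivative is -5*log(3*u**2 + 3)/4 + C.
The condition gives C = 2 - 5*log(3)/4 - (-5*log(3)/4) = 2.
So G(u) = (8 - 5*log(3*u**2 + 3))/4.
Check: d/du[(8 - 5*log(3*u**2 + 3))/4] = -5*u/(2*u**2 + 2) = G'(u).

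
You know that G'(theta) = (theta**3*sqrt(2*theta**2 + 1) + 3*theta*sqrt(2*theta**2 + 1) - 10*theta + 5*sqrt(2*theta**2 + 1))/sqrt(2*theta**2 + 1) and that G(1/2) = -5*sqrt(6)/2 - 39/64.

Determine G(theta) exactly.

Whatever form G(theta) takes, its d/dtheta must return the stated G'(theta).
A general antiderivative is theta**4/4 + 3*theta**2/2 + 5*theta - 5*sqrt(2*theta**2 + 1) - 4 + C.
The condition gives C = -5*sqrt(6)/2 - 39/64 - (-5*sqrt(6)/2 - 71/64) = 1/2.
So G(theta) = theta**4/4 + 3*theta**2/2 + 5*theta - 5*sqrt(2*theta**2 + 1) - 7/2.
Check: d/dtheta[theta**4/4 + 3*theta**2/2 + 5*theta - 5*sqrt(2*theta**2 + 1) - 7/2] = (theta**3*sqrt(2*theta**2 + 1) + 3*theta*sqrt(2*theta**2 + 1) - 10*theta + 5*sqrt(2*theta**2 + 1))/sqrt(2*theta**2 + 1) = G'(theta).

G(theta) = theta**4/4 + 3*theta**2/2 + 5*theta - 5*sqrt(2*theta**2 + 1) - 7/2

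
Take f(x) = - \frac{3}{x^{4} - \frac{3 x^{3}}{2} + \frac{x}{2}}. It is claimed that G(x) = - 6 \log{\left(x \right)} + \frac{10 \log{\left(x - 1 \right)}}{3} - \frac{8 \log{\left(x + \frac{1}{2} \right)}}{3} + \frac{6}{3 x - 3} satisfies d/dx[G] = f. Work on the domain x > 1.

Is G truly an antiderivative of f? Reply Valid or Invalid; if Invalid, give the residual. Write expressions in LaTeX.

Invalid: d/dx[G] - f = - \frac{32}{6 x + 3}, which is not 0.

d/dx[G] = \frac{- 32 x^{3} + 64 x^{2} - 32 x - 18}{6 x^{4} - 9 x^{3} + 3 x}
d/dx[G] - f(x) = - \frac{32}{6 x + 3} != 0.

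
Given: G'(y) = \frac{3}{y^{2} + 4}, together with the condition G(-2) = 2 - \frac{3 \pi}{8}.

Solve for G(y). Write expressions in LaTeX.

G(y) = \frac{3 \operatorname{atan}{\left(\frac{y}{2} \right)}}{2} + 2

Any candidate G(y) must reproduce the stated G'(y) exactly.
A general antiderivative is \frac{3 \operatorname{atan}{\left(\frac{y}{2} \right)}}{2} + C.
The condition gives C = 2 - \frac{3 \pi}{8} - (- \frac{3 \pi}{8}) = 2.
So G(y) = \frac{3 \operatorname{atan}{\left(\frac{y}{2} \right)}}{2} + 2.
Check: d/dy[\frac{3 \operatorname{atan}{\left(\frac{y}{2} \right)}}{2} + 2] = \frac{3}{y^{2} + 4} = G'(y).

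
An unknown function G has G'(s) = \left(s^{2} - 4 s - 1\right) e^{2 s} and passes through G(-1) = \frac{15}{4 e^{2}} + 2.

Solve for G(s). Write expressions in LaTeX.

G(s) = \frac{\left(2 s^{2} - 10 s + 3\right) e^{2 s} + 8}{4}

G'(s) has the shape u'v + uv' for u = \frac{s^{2}}{2} - \frac{5 s}{2} + \frac{3}{4} and v = e^{2 s} — it is the derivative of the product u*v.
A general antiderivative is \frac{\left(2 s^{2} - 10 s + 3\right) e^{2 s}}{4} + C.
The condition gives C = \frac{15}{4 e^{2}} + 2 - (\frac{15}{4 e^{2}}) = 2.
So G(s) = \frac{\left(2 s^{2} - 10 s + 3\right) e^{2 s} + 8}{4}.
Check: d/ds[\frac{\left(2 s^{2} - 10 s + 3\right) e^{2 s} + 8}{4}] = s^{2} e^{2 s} - 4 s e^{2 s} - e^{2 s}, which equals G'(s).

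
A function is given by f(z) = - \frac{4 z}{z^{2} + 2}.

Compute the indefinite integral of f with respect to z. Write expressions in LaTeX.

f matches the chain-rule pattern g'(h)*h' with inner function h(z) = z^{2} + 2; substituting u = h(z) collapses the integral.
Check: d/dz[- 2 \log{\left(z^{2} + 2 \right)}] = - \frac{4 z}{z^{2} + 2} = f(z).

F(z) = - 2 \log{\left(z^{2} + 2 \right)} + C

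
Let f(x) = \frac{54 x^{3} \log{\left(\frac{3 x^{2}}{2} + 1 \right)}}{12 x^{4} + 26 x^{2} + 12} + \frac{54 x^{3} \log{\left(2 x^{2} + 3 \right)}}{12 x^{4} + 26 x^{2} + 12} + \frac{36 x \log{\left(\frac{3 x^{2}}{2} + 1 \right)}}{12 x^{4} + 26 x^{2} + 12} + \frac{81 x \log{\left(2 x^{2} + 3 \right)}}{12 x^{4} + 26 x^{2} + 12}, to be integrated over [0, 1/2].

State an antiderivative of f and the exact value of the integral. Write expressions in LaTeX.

f has the shape u'v + uv' for u = \frac{9 \log{\left(\frac{3 x^{2}}{2} + 1 \right)}}{4} and v = \log{\left(2 x^{2} + 3 \right)} — it is the derivative of the product u*v.
F(x) = \frac{9 \log{\left(\frac{3 x^{2}}{2} + 1 \right)} \log{\left(2 x^{2} + 3 \right)}}{4} is an antiderivative of f.
Check: d/dx[\frac{9 \log{\left(\frac{3 x^{2}}{2} + 1 \right)} \log{\left(2 x^{2} + 3 \right)}}{4}] = \frac{54 x^{3} \log{\left(\frac{3 x^{2}}{2} + 1 \right)} + 54 x^{3} \log{\left(2 x^{2} + 3 \right)} + 36 x \log{\left(\frac{3 x^{2}}{2} + 1 \right)} + 81 x \log{\left(2 x^{2} + 3 \right)}}{12 x^{4} + 26 x^{2} + 12}, which equals f(x).
F(1/2) = \frac{9 \log{\left(\frac{11}{8} \right)} \log{\left(\frac{7}{2} \right)}}{4}; F(0) = 0.
Integral = F(1/2) - F(0) = \frac{9 \log{\left(\frac{11}{8} \right)} \log{\left(\frac{7}{2} \right)}}{4}.

Antiderivative: F(x) = \frac{9 \log{\left(\frac{3 x^{2}}{2} + 1 \right)} \log{\left(2 x^{2} + 3 \right)}}{4}; value = \frac{9 \log{\left(\frac{11}{8} \right)} \log{\left(\frac{7}{2} \right)}}{4}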